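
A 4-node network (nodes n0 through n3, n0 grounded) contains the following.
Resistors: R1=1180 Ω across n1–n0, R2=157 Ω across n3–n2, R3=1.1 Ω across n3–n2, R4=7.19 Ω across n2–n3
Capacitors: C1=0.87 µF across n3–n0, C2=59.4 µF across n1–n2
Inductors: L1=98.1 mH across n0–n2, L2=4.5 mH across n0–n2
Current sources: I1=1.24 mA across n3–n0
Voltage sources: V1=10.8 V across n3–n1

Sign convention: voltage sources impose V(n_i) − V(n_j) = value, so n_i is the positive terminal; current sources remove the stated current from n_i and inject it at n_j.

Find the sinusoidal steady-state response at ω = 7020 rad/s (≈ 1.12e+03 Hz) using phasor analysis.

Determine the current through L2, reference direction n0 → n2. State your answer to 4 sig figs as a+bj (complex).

Apply KCL at each of the 3 non-ground nodes and solve the resulting linear system.
Node n1: branches {R1, C2, V1} → V_1 = -8.832+4.730j
Node n2: branches {L1, L2, R2, C2, R3, R4} → V_2 = 0.4841+1.061j
Node n3: branches {C1, R2, I1, R3, R4, V1} → V_3 = 1.968+4.730j
Source currents: i(V1)=-1.537-3.881j

-0.03359+0.01532j A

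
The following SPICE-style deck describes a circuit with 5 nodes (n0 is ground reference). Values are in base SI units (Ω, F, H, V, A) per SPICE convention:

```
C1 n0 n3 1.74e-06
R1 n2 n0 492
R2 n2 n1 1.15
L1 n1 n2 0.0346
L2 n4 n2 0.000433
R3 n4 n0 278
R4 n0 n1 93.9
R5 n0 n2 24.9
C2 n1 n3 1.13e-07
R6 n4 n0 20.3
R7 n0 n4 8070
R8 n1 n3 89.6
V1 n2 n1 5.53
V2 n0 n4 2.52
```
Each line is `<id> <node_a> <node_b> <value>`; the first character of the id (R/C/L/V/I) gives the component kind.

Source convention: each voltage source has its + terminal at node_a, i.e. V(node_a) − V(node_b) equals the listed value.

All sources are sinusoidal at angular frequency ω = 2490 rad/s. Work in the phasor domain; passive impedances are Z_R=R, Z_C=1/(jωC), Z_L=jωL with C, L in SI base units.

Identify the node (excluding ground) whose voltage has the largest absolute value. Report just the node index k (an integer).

1

Apply KCL at each of the 4 non-ground nodes and solve the resulting linear system.
Node n1: branches {R2, L1, R4, C2, R8, V1} → V_1 = -8.070+0.2216j
Node n2: branches {R1, R2, L1, L2, R5, V1} → V_2 = -2.540+0.2216j
Node n3: branches {C1, C2, R8} → V_3 = -6.890+2.867j
Node n4: branches {L2, R3, R6, R7, V2} → V_4 = -2.520+0.000j
Source currents: i(V1)=-4.907+0.03670j, i(V2)=-0.3390-0.01814j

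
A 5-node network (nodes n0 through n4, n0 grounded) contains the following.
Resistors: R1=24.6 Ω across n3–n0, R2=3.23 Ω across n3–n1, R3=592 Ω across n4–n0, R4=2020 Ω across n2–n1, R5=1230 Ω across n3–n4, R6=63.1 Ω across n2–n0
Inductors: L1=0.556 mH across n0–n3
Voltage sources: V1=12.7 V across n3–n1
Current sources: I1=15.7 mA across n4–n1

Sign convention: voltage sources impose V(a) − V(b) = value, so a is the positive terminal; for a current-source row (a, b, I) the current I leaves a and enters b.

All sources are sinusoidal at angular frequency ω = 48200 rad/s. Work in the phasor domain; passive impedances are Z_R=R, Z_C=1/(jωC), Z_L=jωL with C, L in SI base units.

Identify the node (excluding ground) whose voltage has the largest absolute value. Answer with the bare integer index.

Element admittances at ω=48200 rad/s:
  Y(R1) = 0.04065+0.000j S between n3,n0
  Y(R2) = 0.3096+0.000j S between n3,n1
  Y(R3) = 0.001689+0.000j S between n4,n0
  Y(R4) = 0.0004950+0.000j S between n2,n1
  Y(R5) = 0.0008130+0.000j S between n3,n4
  Y(R6) = 0.01585+0.000j S between n2,n0
  Y(L1) = 0.000-0.03731j S between n0,n3
  V1: constraint V(n3)−V(n1) = 12.7
  I1: injects 0.0157 A into n1 (from n4)
Assemble and solve the 5×5 MNA system:
  V(n1)=-12.48+0.1991j  V(n2)=-0.3780+0.006030j  V(n3)=0.2224+0.1991j  V(n4)=-6.202+0.06468j
  i(V1)=-3.954+9.556e-05j

1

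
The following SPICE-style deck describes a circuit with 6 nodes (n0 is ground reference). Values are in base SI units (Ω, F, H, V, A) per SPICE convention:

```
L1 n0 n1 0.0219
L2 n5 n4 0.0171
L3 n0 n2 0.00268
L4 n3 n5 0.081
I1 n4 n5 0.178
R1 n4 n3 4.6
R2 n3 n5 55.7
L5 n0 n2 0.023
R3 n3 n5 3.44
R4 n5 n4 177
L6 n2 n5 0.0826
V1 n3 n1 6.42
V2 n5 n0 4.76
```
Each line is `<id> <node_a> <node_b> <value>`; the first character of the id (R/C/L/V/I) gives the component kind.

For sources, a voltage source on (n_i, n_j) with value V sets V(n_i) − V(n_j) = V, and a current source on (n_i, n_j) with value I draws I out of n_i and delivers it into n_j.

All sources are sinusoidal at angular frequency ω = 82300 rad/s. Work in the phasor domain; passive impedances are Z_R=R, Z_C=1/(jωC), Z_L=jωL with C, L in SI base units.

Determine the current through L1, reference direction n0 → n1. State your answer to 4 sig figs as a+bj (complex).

Apply KCL at each of the 5 non-ground nodes and solve the resulting linear system.
Node n1: branches {L1, V1} → V_1 = -2.212-0.007116j
Node n2: branches {L3, L5, L6} → V_2 = 0.1344+0.000j
Node n3: branches {L4, R1, R2, R3, V1} → V_3 = 4.208-0.007116j
Node n4: branches {L2, I1, R1, R4} → V_4 = 3.424-0.01119j
Node n5: branches {L2, L4, I1, R2, R3, R4, L6, V2} → V_5 = 4.760+0.000j
Source currents: i(V1)=-3.948e-06+0.001227j, i(V2)=3.948e-06-0.0005470j

3.948e-06-0.001227j A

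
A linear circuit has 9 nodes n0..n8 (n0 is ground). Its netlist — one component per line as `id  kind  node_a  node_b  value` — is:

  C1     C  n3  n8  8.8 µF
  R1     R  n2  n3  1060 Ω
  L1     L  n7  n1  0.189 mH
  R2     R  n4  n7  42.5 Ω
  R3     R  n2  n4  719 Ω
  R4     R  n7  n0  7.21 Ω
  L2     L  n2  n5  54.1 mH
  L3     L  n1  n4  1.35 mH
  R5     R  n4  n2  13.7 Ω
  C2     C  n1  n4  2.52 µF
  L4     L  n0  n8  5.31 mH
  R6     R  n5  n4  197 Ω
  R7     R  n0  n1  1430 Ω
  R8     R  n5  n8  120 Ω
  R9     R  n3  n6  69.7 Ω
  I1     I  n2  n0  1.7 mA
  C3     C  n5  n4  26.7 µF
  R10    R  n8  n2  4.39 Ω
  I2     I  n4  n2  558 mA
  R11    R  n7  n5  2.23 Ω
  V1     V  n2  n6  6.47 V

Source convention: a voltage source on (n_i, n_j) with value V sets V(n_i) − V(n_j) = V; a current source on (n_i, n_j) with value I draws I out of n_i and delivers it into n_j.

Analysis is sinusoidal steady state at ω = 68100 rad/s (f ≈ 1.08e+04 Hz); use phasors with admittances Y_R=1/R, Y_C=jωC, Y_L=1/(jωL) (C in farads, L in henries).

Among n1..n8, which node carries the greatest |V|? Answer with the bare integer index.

MNA unknowns: 8 node voltages V₁..V_8 plus 1 source current (V1)
C1: Y=0.000+0.5993j on G[3,8]
R1: Y=0.0009434+0.000j on G[2,3]
L1: Y=0.000-0.07769j on G[7,1]
R2: Y=0.02353+0.000j on G[4,7]
R3: Y=0.001391+0.000j on G[2,4]
R4: Y=0.1387+0.000j on G[7,0]
L2: Y=0.000-0.0002714j on G[2,5]
L3: Y=0.000-0.01088j on G[1,4]
R5: Y=0.07299+0.000j on G[4,2]
C2: Y=0.000+0.1716j on G[1,4]
L4: Y=0.000-0.002765j on G[0,8]
R6: Y=0.005076+0.000j on G[5,4]
R7: Y=0.0006993+0.000j on G[0,1]
R8: Y=0.008333+0.000j on G[5,8]
R9: Y=0.01435+0.000j on G[3,6]
I1: z[2]−=0.0017, z[0]+=0.0017
C3: Y=0.000+1.818j on G[5,4]
R10: Y=0.2278+0.000j on G[8,2]
I2: z[4]−=0.558, z[2]+=0.558
R11: Y=0.4484+0.000j on G[7,5]
V1: row V2−V6=6.47, i_V1 at 2,6
solve → V1=-0.06152+0.2404j, V2=6.728+0.4015j, V3=6.125+0.5916j, V4=-0.04087+0.1830j, V5=-0.04709+0.1482j, V6=0.2582+0.4015j, V7=-0.02096+0.1210j, V8=6.130+0.4521j
aux → i_V1=-0.08417-0.002727j

2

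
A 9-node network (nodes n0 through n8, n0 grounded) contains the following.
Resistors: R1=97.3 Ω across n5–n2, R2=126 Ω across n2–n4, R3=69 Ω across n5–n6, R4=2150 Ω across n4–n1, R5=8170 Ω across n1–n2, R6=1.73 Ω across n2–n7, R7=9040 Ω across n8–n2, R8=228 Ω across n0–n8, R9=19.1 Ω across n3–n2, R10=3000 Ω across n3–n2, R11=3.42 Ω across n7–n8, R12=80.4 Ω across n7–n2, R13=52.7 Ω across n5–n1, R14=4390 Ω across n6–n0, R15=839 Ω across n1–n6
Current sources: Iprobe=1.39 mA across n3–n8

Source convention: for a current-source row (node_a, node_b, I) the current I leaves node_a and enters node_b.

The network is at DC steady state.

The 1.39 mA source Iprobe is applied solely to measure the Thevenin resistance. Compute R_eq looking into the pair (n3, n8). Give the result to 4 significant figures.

R_eq = 24.08 Ω

Apply KCL at each of the 8 non-ground nodes and solve the resulting linear system.
Node n1: branches {R4, R5, R13, R15} → V_1 = -0.006619
Node n2: branches {R1, R2, R5, R6, R7, R9, R10, R12} → V_2 = -0.006757
Node n3: branches {R9, R10, Iprobe} → V_3 = -0.03314
Node n4: branches {R2, R4} → V_4 = -0.006750
Node n5: branches {R1, R3, R13} → V_5 = -0.006620
Node n6: branches {R3, R14, R15} → V_6 = -0.006525
Node n7: branches {R6, R11, R12} → V_7 = -0.004407
Node n8: branches {R7, R8, R11, Iprobe} → V_8 = 0.0003389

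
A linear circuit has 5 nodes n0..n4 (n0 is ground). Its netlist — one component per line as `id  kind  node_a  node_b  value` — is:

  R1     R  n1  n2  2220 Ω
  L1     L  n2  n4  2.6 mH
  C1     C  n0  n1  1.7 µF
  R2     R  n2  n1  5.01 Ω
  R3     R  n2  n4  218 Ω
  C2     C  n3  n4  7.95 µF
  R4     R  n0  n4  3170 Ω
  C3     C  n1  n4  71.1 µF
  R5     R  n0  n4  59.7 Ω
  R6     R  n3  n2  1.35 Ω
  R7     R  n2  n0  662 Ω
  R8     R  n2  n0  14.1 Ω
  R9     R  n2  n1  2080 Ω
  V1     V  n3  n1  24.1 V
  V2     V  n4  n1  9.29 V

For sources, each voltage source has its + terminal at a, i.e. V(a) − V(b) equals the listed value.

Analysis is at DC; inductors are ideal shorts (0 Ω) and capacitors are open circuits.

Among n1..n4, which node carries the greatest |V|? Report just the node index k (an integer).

MNA unknowns: 4 node voltages V₁..V_4 plus 3 source currents (L1, V1, V2)
R1: Y=0.0004505 on G[1,2]
L1: row V2−V4=0, i_L1 at 2,4
C1: Y=0.000 on G[0,1]
R2: Y=0.1996 on G[2,1]
R3: Y=0.004587 on G[2,4]
C2: Y=0.000 on G[3,4]
R4: Y=0.0003155 on G[0,4]
C3: Y=0.000 on G[1,4]
R5: Y=0.01675 on G[0,4]
R6: Y=0.7407 on G[3,2]
R7: Y=0.001511 on G[2,0]
R8: Y=0.07092 on G[2,0]
R9: Y=0.0004808 on G[2,1]
V1: row V3−V1=24.1, i_V1 at 3,1
V2: row V4−V1=9.29, i_V2 at 4,1
solve → V1=-9.290, V2=0.000, V3=14.81, V4=0.000
aux → i_L1=9.107, i_V1=-10.97, i_V2=9.107

3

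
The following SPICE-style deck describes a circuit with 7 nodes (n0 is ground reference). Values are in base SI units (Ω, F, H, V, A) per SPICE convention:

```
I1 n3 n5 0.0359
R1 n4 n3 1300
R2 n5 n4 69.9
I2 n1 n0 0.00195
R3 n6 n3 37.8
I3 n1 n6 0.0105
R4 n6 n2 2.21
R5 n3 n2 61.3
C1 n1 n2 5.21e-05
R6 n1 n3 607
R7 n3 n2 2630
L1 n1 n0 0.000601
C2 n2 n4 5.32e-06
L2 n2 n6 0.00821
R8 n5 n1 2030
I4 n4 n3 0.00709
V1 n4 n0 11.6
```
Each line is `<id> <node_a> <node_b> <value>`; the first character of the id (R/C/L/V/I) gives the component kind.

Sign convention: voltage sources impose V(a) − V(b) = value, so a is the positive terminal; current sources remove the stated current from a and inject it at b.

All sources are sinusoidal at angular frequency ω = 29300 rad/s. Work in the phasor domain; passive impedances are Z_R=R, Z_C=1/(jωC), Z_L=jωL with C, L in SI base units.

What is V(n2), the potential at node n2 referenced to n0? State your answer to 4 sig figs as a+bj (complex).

18.66+0.4004j V

Element admittances at ω=29300 rad/s:
  I1: injects 0.0359 A into n5 (from n3)
  Y(R1) = 0.0007692+0.000j S between n4,n3
  Y(R2) = 0.01431+0.000j S between n5,n4
  I2: injects 0.00195 A into n0 (from n1)
  Y(R3) = 0.02646+0.000j S between n6,n3
  I3: injects 0.0105 A into n6 (from n1)
  Y(R4) = 0.4525+0.000j S between n6,n2
  Y(R5) = 0.01631+0.000j S between n3,n2
  Y(C1) = 0.000+1.527j S between n1,n2
  Y(R6) = 0.001647+0.000j S between n1,n3
  Y(R7) = 0.0003802+0.000j S between n3,n2
  Y(L1) = 0.000-0.05679j S between n1,n0
  Y(C2) = 0.000+0.1559j S between n2,n4
  Y(L2) = 0.000-0.004157j S between n2,n6
  Y(R8) = 0.0004926+0.000j S between n5,n1
  I4: injects 0.00709 A into n3 (from n4)
  V1: constraint V(n4)−V(n0) = 11.6
Assemble and solve the 7×7 MNA system:
  V(n1)=19.38+0.4277j  V(n2)=18.66+0.4004j  V(n3)=17.92+0.3944j  V(n4)=11.60+0.000j  V(n5)=14.28+0.01424j  V(n6)=18.64+0.3999j
  i(V1)=-0.02624+1.100j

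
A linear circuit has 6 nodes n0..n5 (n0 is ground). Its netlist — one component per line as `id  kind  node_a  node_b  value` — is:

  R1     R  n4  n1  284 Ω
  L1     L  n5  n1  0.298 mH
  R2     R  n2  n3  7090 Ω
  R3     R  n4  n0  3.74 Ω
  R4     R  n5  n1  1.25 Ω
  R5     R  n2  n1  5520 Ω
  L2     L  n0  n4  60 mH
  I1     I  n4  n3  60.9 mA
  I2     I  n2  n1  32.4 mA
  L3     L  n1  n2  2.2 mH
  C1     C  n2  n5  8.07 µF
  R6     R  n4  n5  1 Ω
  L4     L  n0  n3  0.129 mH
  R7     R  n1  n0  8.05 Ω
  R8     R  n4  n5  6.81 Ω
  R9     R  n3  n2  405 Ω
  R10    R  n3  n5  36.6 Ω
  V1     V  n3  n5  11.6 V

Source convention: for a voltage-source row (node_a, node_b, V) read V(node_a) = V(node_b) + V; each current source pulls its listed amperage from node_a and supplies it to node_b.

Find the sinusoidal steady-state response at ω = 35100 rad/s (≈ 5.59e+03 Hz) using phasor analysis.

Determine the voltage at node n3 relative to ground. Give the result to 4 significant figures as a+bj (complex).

MNA unknowns: 5 node voltages V₁..V_5 plus 1 source current (V1)
R1: Y=0.003521+0.000j on G[4,1]
L1: Y=0.000-0.09560j on G[5,1]
R2: Y=0.0001410+0.000j on G[2,3]
R3: Y=0.2674+0.000j on G[4,0]
R4: Y=0.8000+0.000j on G[5,1]
R5: Y=0.0001812+0.000j on G[2,1]
L2: Y=0.000-0.0004748j on G[0,4]
I1: z[4]−=0.0609, z[3]+=0.0609
I2: z[2]−=0.0324, z[1]+=0.0324
L3: Y=0.000-0.01295j on G[1,2]
C1: Y=0.000+0.2833j on G[2,5]
R6: Y=1.000+0.000j on G[4,5]
L4: Y=0.000-0.2209j on G[0,3]
R7: Y=0.1242+0.000j on G[1,0]
R8: Y=0.1468+0.000j on G[4,5]
R9: Y=0.002469+0.000j on G[3,2]
R10: Y=0.02732+0.000j on G[3,5]
V1: row V3−V5=11.6, i_V1 at 3,5
solve → V1=-3.063+4.718j, V2=-3.698+5.408j, V3=7.931+5.369j, V4=-3.020+4.354j, V5=-3.669+5.369j
aux → i_V1=-1.472+1.752j

7.931+5.369j V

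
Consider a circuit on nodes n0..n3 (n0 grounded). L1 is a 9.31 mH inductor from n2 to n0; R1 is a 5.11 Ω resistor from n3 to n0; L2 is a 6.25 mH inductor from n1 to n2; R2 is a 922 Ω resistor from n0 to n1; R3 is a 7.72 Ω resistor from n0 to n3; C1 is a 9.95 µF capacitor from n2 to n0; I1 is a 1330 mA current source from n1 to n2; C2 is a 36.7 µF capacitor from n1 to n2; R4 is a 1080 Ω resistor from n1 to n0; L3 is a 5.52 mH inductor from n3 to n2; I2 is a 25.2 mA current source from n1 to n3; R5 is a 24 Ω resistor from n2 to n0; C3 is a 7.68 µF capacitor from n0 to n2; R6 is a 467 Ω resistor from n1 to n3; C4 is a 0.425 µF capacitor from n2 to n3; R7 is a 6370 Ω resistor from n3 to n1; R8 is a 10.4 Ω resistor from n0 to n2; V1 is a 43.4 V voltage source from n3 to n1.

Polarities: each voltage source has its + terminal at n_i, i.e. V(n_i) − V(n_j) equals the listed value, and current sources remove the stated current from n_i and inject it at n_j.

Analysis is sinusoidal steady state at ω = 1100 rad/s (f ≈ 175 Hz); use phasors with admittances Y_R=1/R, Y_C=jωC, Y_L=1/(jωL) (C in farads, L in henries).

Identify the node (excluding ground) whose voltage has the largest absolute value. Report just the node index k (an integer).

1

Element admittances at ω=1100 rad/s:
  Y(L1) = 0.000-0.09765j S between n2,n0
  Y(R1) = 0.1957+0.000j S between n3,n0
  Y(L2) = 0.000-0.1455j S between n1,n2
  Y(R2) = 0.001085+0.000j S between n0,n1
  Y(R3) = 0.1295+0.000j S between n0,n3
  Y(C1) = 0.000+0.01094j S between n2,n0
  I1: injects 1.33 A into n2 (from n1)
  Y(C2) = 0.000+0.04037j S between n1,n2
  Y(R4) = 0.0009259+0.000j S between n1,n0
  Y(L3) = 0.000-0.1647j S between n3,n2
  I2: injects 0.0252 A into n3 (from n1)
  Y(R5) = 0.04167+0.000j S between n2,n0
  Y(C3) = 0.000+0.008448j S between n0,n2
  Y(R6) = 0.002141+0.000j S between n1,n3
  Y(C4) = 0.000+0.0004675j S between n2,n3
  Y(R7) = 0.0001570+0.000j S between n3,n1
  Y(R8) = 0.09615+0.000j S between n0,n2
  V1: constraint V(n3)−V(n1) = 43.4
Assemble and solve the 4×4 MNA system:
  V(n1)=-40.36-3.986j  V(n2)=-9.049+4.326j  V(n3)=3.043-3.986j
  i(V1)=0.3008+3.282j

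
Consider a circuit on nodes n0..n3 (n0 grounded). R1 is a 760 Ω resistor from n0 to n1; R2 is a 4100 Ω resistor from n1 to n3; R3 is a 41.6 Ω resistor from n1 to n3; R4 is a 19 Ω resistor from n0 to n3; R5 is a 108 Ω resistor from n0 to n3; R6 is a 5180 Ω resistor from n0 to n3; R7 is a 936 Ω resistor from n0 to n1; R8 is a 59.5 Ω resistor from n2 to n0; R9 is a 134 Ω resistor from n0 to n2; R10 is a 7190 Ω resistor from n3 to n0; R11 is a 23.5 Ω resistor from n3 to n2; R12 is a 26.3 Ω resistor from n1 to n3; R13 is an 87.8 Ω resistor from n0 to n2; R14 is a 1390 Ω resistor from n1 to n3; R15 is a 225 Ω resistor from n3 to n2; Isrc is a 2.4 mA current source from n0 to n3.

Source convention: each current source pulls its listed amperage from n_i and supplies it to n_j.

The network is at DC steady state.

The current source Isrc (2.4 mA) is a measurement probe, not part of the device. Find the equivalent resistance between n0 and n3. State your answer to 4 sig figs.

MNA unknowns: 3 node voltages V₁..V_3
R1: Y=0.001316 on G[0,1]
R2: Y=0.0002439 on G[1,3]
R3: Y=0.02404 on G[1,3]
R4: Y=0.05263 on G[0,3]
R5: Y=0.009259 on G[0,3]
R6: Y=0.0001931 on G[0,3]
R7: Y=0.001068 on G[0,1]
R8: Y=0.01681 on G[2,0]
R9: Y=0.007463 on G[0,2]
R10: Y=0.0001391 on G[3,0]
R11: Y=0.04255 on G[3,2]
R12: Y=0.03802 on G[1,3]
R13: Y=0.01139 on G[0,2]
R14: Y=0.0007194 on G[1,3]
R15: Y=0.004444 on G[3,2]
Isrc: z[0]−=0.0024, z[3]+=0.0024
solve → V1=0.02727, V2=0.01609, V3=0.02830

R_eq = 11.79 Ω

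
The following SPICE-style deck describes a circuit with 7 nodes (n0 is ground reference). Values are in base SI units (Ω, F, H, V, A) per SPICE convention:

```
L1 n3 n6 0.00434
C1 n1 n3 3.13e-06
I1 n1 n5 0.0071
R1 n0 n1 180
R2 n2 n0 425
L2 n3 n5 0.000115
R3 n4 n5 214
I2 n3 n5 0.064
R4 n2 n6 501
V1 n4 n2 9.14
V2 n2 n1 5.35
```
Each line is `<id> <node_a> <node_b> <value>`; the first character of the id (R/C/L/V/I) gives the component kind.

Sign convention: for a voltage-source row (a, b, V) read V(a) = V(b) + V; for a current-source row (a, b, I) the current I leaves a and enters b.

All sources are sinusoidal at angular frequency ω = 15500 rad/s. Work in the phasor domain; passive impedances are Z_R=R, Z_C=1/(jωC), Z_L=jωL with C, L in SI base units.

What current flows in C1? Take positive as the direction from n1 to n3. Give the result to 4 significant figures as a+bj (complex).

-0.08458-0.009056j A

MNA unknowns: 6 node voltages V₁..V_6 plus 2 source currents (V1, V2)
L1: Y=0.000-0.01487j on G[3,6]
C1: Y=0.000+0.04852j on G[1,3]
I1: z[1]−=0.0071, z[5]+=0.0071
R1: Y=0.005556+0.000j on G[0,1]
R2: Y=0.002353+0.000j on G[2,0]
L2: Y=0.000-0.5610j on G[3,5]
R3: Y=0.004673+0.000j on G[4,5]
I2: z[3]−=0.064, z[5]+=0.064
R4: Y=0.001996+0.000j on G[2,6]
V1: row V4−V2=9.14, i_V1 at 4,2
V2: row V2−V1=5.35, i_V2 at 2,1
solve → V1=-1.592+0.000j, V2=3.758+0.000j, V3=-1.405-1.743j, V4=12.90+0.000j, V5=-1.418-1.497j, V6=-1.544-1.031j
aux → i_V1=-0.06690-0.006997j, i_V2=-0.08632-0.009056j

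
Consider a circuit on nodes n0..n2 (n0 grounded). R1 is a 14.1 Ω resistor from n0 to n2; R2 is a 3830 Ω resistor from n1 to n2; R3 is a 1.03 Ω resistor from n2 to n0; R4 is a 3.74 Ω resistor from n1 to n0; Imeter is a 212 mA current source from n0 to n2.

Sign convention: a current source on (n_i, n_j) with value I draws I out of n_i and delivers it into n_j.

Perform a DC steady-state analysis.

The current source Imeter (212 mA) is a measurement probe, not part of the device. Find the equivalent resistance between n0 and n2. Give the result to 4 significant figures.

Element admittances at DC:
  Y(R1) = 0.07092 S between n0,n2
  Y(R2) = 0.0002611 S between n1,n2
  Y(R3) = 0.9709 S between n2,n0
  Y(R4) = 0.2674 S between n1,n0
  Imeter: injects 0.212 A into n2 (from n0)
Assemble and solve the 2×2 MNA system:
  V(n1)=0.0001985  V(n2)=0.2034

R_eq = 0.9596 Ω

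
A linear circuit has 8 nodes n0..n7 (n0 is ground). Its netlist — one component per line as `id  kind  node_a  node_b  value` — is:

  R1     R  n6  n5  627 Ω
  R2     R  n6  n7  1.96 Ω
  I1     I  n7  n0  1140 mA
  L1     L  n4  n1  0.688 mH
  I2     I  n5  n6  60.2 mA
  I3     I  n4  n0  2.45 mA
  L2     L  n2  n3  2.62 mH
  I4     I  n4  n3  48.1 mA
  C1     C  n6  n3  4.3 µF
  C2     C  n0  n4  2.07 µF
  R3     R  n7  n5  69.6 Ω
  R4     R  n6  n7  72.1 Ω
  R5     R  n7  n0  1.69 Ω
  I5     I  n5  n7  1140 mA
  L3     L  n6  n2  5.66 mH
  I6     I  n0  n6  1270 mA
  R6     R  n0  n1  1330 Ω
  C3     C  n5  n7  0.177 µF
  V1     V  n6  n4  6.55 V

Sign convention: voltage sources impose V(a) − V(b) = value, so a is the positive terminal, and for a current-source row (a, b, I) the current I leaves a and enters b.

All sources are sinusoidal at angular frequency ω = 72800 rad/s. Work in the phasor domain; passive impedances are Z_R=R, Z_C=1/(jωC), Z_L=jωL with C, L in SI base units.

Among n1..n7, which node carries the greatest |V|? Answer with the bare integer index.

5

Element admittances at ω=72800 rad/s:
  Y(R1) = 0.001595+0.000j S between n6,n5
  Y(R2) = 0.5102+0.000j S between n6,n7
  I1: injects 1.14 A into n0 (from n7)
  Y(L1) = 0.000-0.01997j S between n4,n1
  I2: injects 0.0602 A into n6 (from n5)
  I3: injects 0.00245 A into n0 (from n4)
  Y(L2) = 0.000-0.005243j S between n2,n3
  I4: injects 0.0481 A into n3 (from n4)
  Y(C1) = 0.000+0.3130j S between n6,n3
  Y(C2) = 0.000+0.1507j S between n0,n4
  Y(R3) = 0.01437+0.000j S between n7,n5
  Y(R4) = 0.01387+0.000j S between n6,n7
  Y(R5) = 0.5917+0.000j S between n7,n0
  I5: injects 1.14 A into n7 (from n5)
  Y(L3) = 0.000-0.002427j S between n6,n2
  I6: injects 1.27 A into n6 (from n0)
  Y(R6) = 0.0007519+0.000j S between n0,n1
  Y(C3) = 0.000+0.01289j S between n5,n7
  V1: constraint V(n6)−V(n4) = 6.55
Assemble and solve the 8×8 MNA system:
  V(n1)=-2.932+1.841j  V(n2)=3.549+1.625j  V(n3)=3.549+1.576j  V(n4)=-3.001+1.731j  V(n5)=-44.64+37.43j  V(n6)=3.549+1.731j  V(n7)=0.6601+0.7620j
  i(V1)=-0.2125-0.4509j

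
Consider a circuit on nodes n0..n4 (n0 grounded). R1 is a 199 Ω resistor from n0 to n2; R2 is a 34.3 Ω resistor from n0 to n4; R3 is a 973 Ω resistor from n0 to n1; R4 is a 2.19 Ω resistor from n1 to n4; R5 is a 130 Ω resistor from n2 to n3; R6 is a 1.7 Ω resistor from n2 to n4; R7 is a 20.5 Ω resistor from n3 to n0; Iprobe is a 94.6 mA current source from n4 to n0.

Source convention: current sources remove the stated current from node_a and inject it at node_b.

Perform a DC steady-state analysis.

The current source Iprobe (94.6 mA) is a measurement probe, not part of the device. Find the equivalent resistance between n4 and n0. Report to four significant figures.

R_eq = 24.03 Ω

MNA unknowns: 4 node voltages V₁..V_4
R1: Y=0.005025 on G[0,2]
R2: Y=0.02915 on G[0,4]
R3: Y=0.001028 on G[0,1]
R4: Y=0.4566 on G[1,4]
R5: Y=0.007692 on G[2,3]
R6: Y=0.5882 on G[2,4]
R7: Y=0.04878 on G[3,0]
Iprobe: z[4]−=0.0946, z[0]+=0.0946
solve → V1=-2.268, V2=-2.229, V3=-0.3036, V4=-2.273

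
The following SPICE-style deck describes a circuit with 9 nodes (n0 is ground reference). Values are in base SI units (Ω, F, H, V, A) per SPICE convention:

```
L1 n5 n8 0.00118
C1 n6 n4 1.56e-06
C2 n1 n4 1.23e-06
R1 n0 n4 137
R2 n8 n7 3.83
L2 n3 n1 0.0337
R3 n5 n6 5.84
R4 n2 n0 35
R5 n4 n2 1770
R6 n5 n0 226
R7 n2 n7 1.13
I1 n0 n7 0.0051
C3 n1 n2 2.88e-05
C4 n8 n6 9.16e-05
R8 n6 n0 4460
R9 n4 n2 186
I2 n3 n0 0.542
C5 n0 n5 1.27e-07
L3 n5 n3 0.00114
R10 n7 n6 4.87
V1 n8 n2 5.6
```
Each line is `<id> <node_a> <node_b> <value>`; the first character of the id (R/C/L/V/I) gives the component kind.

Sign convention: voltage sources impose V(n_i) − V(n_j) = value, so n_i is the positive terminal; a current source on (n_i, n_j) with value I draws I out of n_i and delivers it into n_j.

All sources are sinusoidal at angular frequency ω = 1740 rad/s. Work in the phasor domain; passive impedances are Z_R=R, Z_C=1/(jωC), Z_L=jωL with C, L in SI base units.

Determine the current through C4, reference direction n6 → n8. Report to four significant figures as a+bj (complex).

-0.06745-0.3807j A

Apply KCL at each of the 8 non-ground nodes and solve the resulting linear system.
Node n1: branches {C2, L2, C3} → V_1 = -16.82+1.679j
Node n2: branches {R4, R5, R7, C3, R9, V1} → V_2 = -15.07+0.6793j
Node n3: branches {L2, I2, L3} → V_3 = -10.56-1.711j
Node n4: branches {C1, C2, R1, R5, R9} → V_4 = -7.964-1.924j
Node n5: branches {L1, R3, R6, C5, L3} → V_5 = -10.35-0.7508j
Node n6: branches {C1, R3, C4, R8, R10} → V_6 = -11.86+1.102j
Node n7: branches {R2, R7, I1, R10} → V_7 = -13.49+0.7436j
Node n8: branches {L1, R2, C4, V1} → V_8 = -9.467+0.6793j
Source currents: i(V1)=-1.815+0.06574j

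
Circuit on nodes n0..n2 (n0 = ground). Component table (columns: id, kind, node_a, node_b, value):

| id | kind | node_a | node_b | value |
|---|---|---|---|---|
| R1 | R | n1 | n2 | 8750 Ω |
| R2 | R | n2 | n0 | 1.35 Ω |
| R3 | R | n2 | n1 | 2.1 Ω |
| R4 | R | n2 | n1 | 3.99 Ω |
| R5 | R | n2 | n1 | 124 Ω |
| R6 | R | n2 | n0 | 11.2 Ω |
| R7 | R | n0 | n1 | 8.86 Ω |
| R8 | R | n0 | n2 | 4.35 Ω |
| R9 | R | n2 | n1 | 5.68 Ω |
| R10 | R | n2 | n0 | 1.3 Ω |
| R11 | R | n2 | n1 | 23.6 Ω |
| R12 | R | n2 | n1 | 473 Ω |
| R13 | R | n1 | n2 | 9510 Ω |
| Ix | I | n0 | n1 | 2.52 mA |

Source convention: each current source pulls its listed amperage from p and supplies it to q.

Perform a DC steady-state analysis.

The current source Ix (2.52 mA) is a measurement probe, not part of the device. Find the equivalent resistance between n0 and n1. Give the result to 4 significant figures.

R_eq = 1.350 Ω

MNA unknowns: 2 node voltages V₁..V_2
R1: Y=0.0001143 on G[1,2]
R2: Y=0.7407 on G[2,0]
R3: Y=0.4762 on G[2,1]
R4: Y=0.2506 on G[2,1]
R5: Y=0.008065 on G[2,1]
R6: Y=0.08929 on G[2,0]
R7: Y=0.1129 on G[0,1]
R8: Y=0.2299 on G[0,2]
R9: Y=0.1761 on G[2,1]
R10: Y=0.7692 on G[2,0]
R11: Y=0.04237 on G[2,1]
R12: Y=0.002114 on G[2,1]
R13: Y=0.0001052 on G[1,2]
Ix: z[0]−=0.00252, z[1]+=0.00252
solve → V1=0.003403, V2=0.001168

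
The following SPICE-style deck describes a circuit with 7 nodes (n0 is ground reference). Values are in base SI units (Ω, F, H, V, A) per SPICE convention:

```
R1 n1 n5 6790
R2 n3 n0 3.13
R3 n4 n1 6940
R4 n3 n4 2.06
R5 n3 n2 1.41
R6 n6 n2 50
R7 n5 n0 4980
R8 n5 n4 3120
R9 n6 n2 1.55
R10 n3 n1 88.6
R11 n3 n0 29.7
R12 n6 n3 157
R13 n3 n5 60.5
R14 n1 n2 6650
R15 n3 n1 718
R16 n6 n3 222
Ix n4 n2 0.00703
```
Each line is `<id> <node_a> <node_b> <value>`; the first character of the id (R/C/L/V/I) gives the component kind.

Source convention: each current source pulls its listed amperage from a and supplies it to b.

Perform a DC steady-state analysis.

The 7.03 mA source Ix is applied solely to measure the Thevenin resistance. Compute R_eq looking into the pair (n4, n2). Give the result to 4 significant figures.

R_eq = 3.447 Ω

Apply KCL at each of the 6 non-ground nodes and solve the resulting linear system.
Node n1: branches {R1, R3, R10, R14, R15} → V_1 = -4.987e-05
Node n2: branches {R5, R6, R9, R14, Ix} → V_2 = 0.009763
Node n3: branches {R2, R4, R5, R10, R11, R12, R13, R15, R16} → V_3 = 1.535e-07
Node n4: branches {R3, R4, R8, Ix} → V_4 = -0.01447
Node n5: branches {R1, R7, R8, R13} → V_5 = -0.0002699
Node n6: branches {R6, R9, R12, R16} → V_6 = 0.009606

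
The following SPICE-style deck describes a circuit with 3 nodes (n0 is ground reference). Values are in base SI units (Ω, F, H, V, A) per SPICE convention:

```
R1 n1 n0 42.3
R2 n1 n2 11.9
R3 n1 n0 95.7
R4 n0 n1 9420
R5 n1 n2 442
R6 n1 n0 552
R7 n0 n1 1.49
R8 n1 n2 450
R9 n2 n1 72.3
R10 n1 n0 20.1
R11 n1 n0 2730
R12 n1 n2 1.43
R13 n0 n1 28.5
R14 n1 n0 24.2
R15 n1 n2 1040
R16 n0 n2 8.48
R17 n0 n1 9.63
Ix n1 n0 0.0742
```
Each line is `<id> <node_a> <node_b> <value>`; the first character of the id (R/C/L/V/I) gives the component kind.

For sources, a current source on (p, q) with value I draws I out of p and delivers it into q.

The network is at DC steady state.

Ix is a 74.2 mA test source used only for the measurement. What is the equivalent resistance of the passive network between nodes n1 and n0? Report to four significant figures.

MNA unknowns: 2 node voltages V₁..V_2
R1: Y=0.02364 on G[1,0]
R2: Y=0.08403 on G[1,2]
R3: Y=0.01045 on G[1,0]
R4: Y=0.0001062 on G[0,1]
R5: Y=0.002262 on G[1,2]
R6: Y=0.001812 on G[1,0]
R7: Y=0.6711 on G[0,1]
R8: Y=0.002222 on G[1,2]
R9: Y=0.01383 on G[2,1]
R10: Y=0.04975 on G[1,0]
R11: Y=0.0003663 on G[1,0]
R12: Y=0.6993 on G[1,2]
R13: Y=0.03509 on G[0,1]
R14: Y=0.04132 on G[1,0]
R15: Y=0.0009615 on G[1,2]
R16: Y=0.1179 on G[0,2]
R17: Y=0.1038 on G[0,1]
Ix: z[1]−=0.0742, z[0]+=0.0742
solve → V1=-0.07132, V2=-0.06219

R_eq = 0.9612 Ω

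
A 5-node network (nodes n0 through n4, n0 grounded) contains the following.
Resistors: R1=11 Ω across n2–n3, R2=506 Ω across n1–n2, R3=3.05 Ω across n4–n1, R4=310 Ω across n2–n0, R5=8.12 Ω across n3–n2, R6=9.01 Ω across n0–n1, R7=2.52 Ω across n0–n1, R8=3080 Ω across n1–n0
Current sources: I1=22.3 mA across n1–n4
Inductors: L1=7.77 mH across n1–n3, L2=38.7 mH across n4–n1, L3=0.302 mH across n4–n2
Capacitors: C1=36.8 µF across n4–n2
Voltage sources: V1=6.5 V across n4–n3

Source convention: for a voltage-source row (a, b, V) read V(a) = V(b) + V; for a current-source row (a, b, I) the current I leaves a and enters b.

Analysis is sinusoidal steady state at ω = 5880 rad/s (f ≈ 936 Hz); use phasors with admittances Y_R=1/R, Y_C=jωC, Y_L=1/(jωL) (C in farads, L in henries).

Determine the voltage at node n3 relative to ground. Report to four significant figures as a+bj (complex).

-6.365-0.3523j V

Apply KCL at each of the 4 non-ground nodes and solve the resulting linear system.
Node n1: branches {R2, I1, R3, R6, R7, L1, L2, R8} → V_1 = 0.01068+0.02043j
Node n2: branches {R1, R2, R4, R5, C1, L3} → V_2 = -1.682-3.218j
Node n3: branches {R1, R5, L1, V1} → V_3 = -6.365-0.3523j
Node n4: branches {I1, R3, L2, C1, L3, V1} → V_4 = 0.1353-0.3523j
Source currents: i(V1)=-1.011+0.7529j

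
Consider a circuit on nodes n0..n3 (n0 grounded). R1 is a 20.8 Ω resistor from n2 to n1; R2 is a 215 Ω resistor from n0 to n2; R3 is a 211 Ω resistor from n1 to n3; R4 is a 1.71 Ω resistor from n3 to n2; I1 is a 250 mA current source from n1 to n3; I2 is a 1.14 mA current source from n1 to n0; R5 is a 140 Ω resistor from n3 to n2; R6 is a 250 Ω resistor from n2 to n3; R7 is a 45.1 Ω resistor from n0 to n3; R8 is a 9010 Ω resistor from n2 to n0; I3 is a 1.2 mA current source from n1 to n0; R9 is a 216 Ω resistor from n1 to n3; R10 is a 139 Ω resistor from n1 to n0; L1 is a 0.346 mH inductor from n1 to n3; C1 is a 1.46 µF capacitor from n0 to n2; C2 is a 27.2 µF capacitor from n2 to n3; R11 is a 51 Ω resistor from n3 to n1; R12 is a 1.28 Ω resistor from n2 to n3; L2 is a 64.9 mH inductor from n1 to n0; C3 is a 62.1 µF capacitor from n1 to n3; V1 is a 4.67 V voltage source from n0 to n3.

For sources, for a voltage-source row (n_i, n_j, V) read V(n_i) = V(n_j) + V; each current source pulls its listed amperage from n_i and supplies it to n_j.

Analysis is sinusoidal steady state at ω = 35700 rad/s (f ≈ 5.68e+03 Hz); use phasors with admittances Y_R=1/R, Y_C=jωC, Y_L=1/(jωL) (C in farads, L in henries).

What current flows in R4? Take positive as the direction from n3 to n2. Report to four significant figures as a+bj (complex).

-0.05402-0.06286j A

MNA unknowns: 3 node voltages V₁..V_3 plus 1 source current (V1)
R1: Y=0.04808+0.000j on G[2,1]
R2: Y=0.004651+0.000j on G[0,2]
R3: Y=0.004739+0.000j on G[1,3]
R4: Y=0.5848+0.000j on G[3,2]
I1: z[1]−=0.25, z[3]+=0.25
I2: z[1]−=0.00114, z[0]+=0.00114
R5: Y=0.007143+0.000j on G[3,2]
R6: Y=0.004000+0.000j on G[2,3]
R7: Y=0.02217+0.000j on G[0,3]
R8: Y=0.0001110+0.000j on G[2,0]
I3: z[1]−=0.0012, z[0]+=0.0012
R9: Y=0.004630+0.000j on G[1,3]
R10: Y=0.007194+0.000j on G[1,0]
L1: Y=0.000-0.08096j on G[1,3]
C1: Y=0.000+0.05212j on G[0,2]
C2: Y=0.000+0.9710j on G[2,3]
R11: Y=0.01961+0.000j on G[3,1]
R12: Y=0.7812+0.000j on G[2,3]
L2: Y=0.000-0.0004316j on G[1,0]
C3: Y=0.000+2.217j on G[1,3]
V1: row V0−V3=4.67, i_V1 at 0,3
solve → V1=-4.672+0.1003j, V2=-4.578+0.1075j, V3=-4.670+0.000j
aux → i_V1=-0.1622-0.2353j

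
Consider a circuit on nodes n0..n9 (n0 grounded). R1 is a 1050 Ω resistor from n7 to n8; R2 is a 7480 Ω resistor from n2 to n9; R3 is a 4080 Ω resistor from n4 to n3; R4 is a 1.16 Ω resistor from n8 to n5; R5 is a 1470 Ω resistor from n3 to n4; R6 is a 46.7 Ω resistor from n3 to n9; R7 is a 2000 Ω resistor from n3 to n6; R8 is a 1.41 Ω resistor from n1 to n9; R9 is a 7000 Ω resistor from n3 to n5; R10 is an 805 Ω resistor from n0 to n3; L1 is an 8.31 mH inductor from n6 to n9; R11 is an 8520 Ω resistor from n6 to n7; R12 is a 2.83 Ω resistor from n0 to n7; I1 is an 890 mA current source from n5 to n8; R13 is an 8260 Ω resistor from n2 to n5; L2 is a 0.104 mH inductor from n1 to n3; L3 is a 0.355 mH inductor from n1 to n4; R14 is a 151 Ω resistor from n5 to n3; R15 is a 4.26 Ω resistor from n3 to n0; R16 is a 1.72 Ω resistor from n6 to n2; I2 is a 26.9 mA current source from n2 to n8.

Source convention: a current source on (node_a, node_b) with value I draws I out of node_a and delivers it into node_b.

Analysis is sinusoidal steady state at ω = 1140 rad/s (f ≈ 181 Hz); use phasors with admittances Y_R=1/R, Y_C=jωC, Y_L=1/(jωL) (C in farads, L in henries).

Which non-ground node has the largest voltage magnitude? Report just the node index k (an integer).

MNA unknowns: 9 node voltages V₁..V_9
R1: Y=0.0009524+0.000j on G[7,8]
R2: Y=0.0001337+0.000j on G[2,9]
R3: Y=0.0002451+0.000j on G[4,3]
R4: Y=0.8621+0.000j on G[8,5]
R5: Y=0.0006803+0.000j on G[3,4]
R6: Y=0.02141+0.000j on G[3,9]
R7: Y=0.0005000+0.000j on G[3,6]
R8: Y=0.7092+0.000j on G[1,9]
R9: Y=0.0001429+0.000j on G[3,5]
R10: Y=0.001242+0.000j on G[0,3]
L1: Y=0.000-0.1056j on G[6,9]
R11: Y=0.0001174+0.000j on G[6,7]
R12: Y=0.3534+0.000j on G[0,7]
I1: z[5]−=0.89, z[8]+=0.89
R13: Y=0.0001211+0.000j on G[2,5]
L2: Y=0.000-8.435j on G[1,3]
L3: Y=0.000-2.471j on G[1,4]
R14: Y=0.006623+0.000j on G[5,3]
R15: Y=0.2347+0.000j on G[3,0]
R16: Y=0.5814+0.000j on G[6,2]
I2: z[2]−=0.0269, z[8]+=0.0269
solve → V1=-0.01749-0.002905j, V2=-0.1013-0.2531j, V3=-0.01746+0.0001408j, V4=-0.01749-0.002905j, V5=3.288-0.003799j, V6=-0.05579-0.2532j, V7=0.01166-9.404e-05j, V8=4.347-0.003795j, V9=-0.05371-0.002560j

8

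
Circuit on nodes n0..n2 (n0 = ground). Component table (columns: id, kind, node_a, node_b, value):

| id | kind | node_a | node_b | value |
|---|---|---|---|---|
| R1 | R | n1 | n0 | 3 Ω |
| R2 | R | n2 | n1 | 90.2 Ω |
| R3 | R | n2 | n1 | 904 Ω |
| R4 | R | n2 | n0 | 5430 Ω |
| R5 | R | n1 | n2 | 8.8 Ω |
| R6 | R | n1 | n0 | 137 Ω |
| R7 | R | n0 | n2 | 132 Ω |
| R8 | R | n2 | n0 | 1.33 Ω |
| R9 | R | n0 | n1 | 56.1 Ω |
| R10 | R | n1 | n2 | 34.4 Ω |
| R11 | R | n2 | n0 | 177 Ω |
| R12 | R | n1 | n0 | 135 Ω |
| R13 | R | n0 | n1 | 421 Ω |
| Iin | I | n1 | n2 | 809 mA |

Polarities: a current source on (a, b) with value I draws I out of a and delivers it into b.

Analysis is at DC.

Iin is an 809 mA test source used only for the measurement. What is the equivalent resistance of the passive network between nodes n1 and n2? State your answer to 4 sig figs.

R_eq = 2.478 Ω

MNA unknowns: 2 node voltages V₁..V_2
R1: Y=0.3333 on G[1,0]
R2: Y=0.01109 on G[2,1]
R3: Y=0.001106 on G[2,1]
R4: Y=0.0001842 on G[2,0]
R5: Y=0.1136 on G[1,2]
R6: Y=0.007299 on G[1,0]
R7: Y=0.007576 on G[0,2]
R8: Y=0.7519 on G[2,0]
R9: Y=0.01783 on G[0,1]
R10: Y=0.02907 on G[1,2]
R11: Y=0.005650 on G[2,0]
R12: Y=0.007407 on G[1,0]
R13: Y=0.002375 on G[0,1]
Iin: z[1]−=0.809, z[2]+=0.809
solve → V1=-1.354, V2=0.6513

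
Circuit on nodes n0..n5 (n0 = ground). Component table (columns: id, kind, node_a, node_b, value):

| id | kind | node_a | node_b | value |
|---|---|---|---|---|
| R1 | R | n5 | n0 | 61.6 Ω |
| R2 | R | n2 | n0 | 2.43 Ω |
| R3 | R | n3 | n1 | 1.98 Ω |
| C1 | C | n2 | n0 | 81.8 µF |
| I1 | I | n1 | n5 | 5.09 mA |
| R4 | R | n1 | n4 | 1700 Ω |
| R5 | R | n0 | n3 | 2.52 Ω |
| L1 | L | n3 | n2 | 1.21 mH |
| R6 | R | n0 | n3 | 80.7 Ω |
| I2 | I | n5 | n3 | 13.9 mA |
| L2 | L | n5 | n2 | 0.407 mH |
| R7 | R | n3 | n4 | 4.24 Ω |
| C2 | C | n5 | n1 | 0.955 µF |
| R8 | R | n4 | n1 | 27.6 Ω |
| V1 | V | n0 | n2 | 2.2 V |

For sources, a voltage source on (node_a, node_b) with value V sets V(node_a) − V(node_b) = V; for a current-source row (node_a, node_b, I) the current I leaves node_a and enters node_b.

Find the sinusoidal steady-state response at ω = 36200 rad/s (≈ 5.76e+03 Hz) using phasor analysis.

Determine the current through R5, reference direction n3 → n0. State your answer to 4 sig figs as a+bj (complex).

Element admittances at ω=36200 rad/s:
  Y(R1) = 0.01623+0.000j S between n5,n0
  Y(R2) = 0.4115+0.000j S between n2,n0
  Y(R3) = 0.5051+0.000j S between n3,n1
  Y(C1) = 0.000+2.961j S between n2,n0
  I1: injects 0.00509 A into n5 (from n1)
  Y(R4) = 0.0005882+0.000j S between n1,n4
  Y(R5) = 0.3968+0.000j S between n0,n3
  Y(L1) = 0.000-0.02283j S between n3,n2
  Y(R6) = 0.01239+0.000j S between n0,n3
  I2: injects 0.0139 A into n3 (from n5)
  Y(L2) = 0.000-0.06787j S between n5,n2
  Y(R7) = 0.2358+0.000j S between n3,n4
  Y(C2) = 0.000+0.03457j S between n5,n1
  Y(R8) = 0.03623+0.000j S between n4,n1
  V1: constraint V(n0)−V(n2) = 2.2
Assemble and solve the 6×6 MNA system:
  V(n1)=-0.2869-0.3409j  V(n2)=-2.200+0.000j  V(n3)=-0.1446-0.1439j  V(n4)=-0.1638-0.1705j  V(n5)=-3.347+1.721j
  i(V1)=-1.019-6.545j

-0.05739-0.05709j A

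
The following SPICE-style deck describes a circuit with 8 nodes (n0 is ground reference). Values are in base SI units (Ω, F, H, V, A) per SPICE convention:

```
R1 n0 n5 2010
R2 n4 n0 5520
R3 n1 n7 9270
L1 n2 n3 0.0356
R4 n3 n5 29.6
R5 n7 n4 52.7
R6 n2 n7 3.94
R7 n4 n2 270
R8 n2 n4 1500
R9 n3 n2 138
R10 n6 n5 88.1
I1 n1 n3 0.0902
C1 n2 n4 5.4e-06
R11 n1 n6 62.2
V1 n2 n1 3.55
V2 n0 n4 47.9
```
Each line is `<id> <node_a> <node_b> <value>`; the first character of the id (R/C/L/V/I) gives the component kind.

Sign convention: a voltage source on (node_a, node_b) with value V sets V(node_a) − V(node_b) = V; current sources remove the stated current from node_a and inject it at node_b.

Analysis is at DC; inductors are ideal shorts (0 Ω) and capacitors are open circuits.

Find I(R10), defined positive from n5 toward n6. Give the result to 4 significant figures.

0.02357 A

Element admittances at DC:
  Y(R1) = 0.0004975 S between n0,n5
  Y(R2) = 0.0001812 S between n4,n0
  Y(R3) = 0.0001079 S between n1,n7
  L1: short n2↔n3 (DC inductor)
  Y(R4) = 0.03378 S between n3,n5
  Y(R5) = 0.01898 S between n7,n4
  Y(R6) = 0.2538 S between n2,n7
  Y(R7) = 0.003704 S between n4,n2
  Y(R8) = 0.0006667 S between n2,n4
  Y(R9) = 0.007246 S between n3,n2
  Y(R10) = 0.01135 S between n6,n5
  I1: injects 0.0902 A into n3 (from n1)
  Y(C1) = 0.000 S between n2,n4
  Y(R11) = 0.01608 S between n1,n6
  V1: constraint V(n2)−V(n1) = 3.55
  V2: constraint V(n0)−V(n4) = 47.9
Assemble and solve the 10×10 MNA system:
  V(n1)=-50.39  V(n2)=-46.84  V(n3)=-46.84  V(n4)=-47.90  V(n5)=-46.85  V(n6)=-48.92  V(n7)=-46.92
  i(L1)=-0.08994  i(V1)=0.06626  i(V2)=-0.03199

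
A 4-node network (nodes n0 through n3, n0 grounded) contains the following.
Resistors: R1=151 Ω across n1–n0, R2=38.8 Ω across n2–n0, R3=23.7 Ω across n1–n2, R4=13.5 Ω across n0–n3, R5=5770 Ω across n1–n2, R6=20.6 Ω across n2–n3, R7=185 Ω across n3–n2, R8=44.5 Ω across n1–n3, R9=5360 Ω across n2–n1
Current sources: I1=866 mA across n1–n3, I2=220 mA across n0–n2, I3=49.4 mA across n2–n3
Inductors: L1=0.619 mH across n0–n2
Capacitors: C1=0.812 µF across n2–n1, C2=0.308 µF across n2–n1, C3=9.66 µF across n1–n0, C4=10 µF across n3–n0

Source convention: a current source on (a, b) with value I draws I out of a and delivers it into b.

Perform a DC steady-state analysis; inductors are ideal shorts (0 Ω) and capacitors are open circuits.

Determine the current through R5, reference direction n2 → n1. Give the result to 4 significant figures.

0.001851 A

Element admittances at DC:
  Y(R1) = 0.006623 S between n1,n0
  Y(R2) = 0.02577 S between n2,n0
  I1: injects 0.866 A into n3 (from n1)
  Y(R3) = 0.04219 S between n1,n2
  L1: short n0↔n2 (DC inductor)
  I2: injects 0.22 A into n2 (from n0)
  Y(R4) = 0.07407 S between n0,n3
  Y(R5) = 0.0001733 S between n1,n2
  Y(C1) = 0.000 S between n2,n1
  Y(C2) = 0.000 S between n2,n1
  Y(C3) = 0.000 S between n1,n0
  Y(R6) = 0.04854 S between n2,n3
  Y(C4) = 0.000 S between n3,n0
  Y(R7) = 0.005405 S between n3,n2
  Y(R8) = 0.02247 S between n1,n3
  Y(R9) = 0.0001866 S between n2,n1
  I3: injects 0.0494 A into n3 (from n2)
Assemble and solve the 4×4 MNA system:
  V(n1)=-10.68  V(n2)=0.000  V(n3)=4.488
  i(L1)=0.04172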